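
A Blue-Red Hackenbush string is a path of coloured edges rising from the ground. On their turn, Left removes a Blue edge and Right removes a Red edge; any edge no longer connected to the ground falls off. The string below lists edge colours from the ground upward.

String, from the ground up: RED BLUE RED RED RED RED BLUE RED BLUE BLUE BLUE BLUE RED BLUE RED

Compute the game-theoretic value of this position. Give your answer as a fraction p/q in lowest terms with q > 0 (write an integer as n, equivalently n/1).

-15627/16384

Build v(s[:k]) for k = 1..15, string s = RED BLUE RED RED RED RED BLUE RED BLUE BLUE BLUE BLUE RED BLUE RED.
1 of 15 · R · max L −∞ · min R 0 gives -1
2 of 15 · RB · max L -1 · min R 0 gives -1/2
3 of 15 · RBR · max L -1 · min R -1/2 gives -3/4
4 of 15 · RBRR · max L -1 · min R -3/4 gives -7/8
5 of 15 · RBRRR · max L -1 · min R -7/8 gives -15/16
6 of 15 · RBRRRR · max L -1 · min R -15/16 gives -31/32
7 of 15 · RBRRRRB · max L -31/32 · min R -15/16 gives -61/64
8 of 15 · RBRRRRBR · max L -31/32 · min R -61/64 gives -123/128
9 of 15 · RBRRRRBRB · max L -123/128 · min R -61/64 gives -245/256
10 of 15 · RBRRRRBRBB · max L -245/256 · min R -61/64 gives -489/512
11 of 15 · RBRRRRBRBBB · max L -489/512 · min R -61/64 gives -977/1024
12 of 15 · RBRRRRBRBBBB · max L -977/1024 · min R -61/64 gives -1953/2048
13 of 15 · RBRRRRBRBBBBR · max L -977/1024 · min R -1953/2048 gives -3907/4096
14 of 15 · RBRRRRBRBBBBRB · max L -3907/4096 · min R -1953/2048 gives -7813/8192
15 of 15 · RBRRRRBRBBBBRBR · max L -3907/4096 · min R -7813/8192 gives -15627/16384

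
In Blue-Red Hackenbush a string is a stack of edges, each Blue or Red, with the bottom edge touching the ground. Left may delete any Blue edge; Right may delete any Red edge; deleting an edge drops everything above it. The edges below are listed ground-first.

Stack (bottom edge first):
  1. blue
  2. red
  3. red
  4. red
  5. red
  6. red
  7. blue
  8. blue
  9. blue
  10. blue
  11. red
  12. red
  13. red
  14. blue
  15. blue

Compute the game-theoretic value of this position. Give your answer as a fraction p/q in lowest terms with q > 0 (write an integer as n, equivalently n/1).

1 of 15 · b · max L 0 · min R +∞ gives 1
2 of 15 · br · max L 0 · min R 1 gives 1/2
3 of 15 · brr · max L 0 · min R 1/2 gives 1/4
4 of 15 · brrr · max L 0 · min R 1/4 gives 1/8
5 of 15 · brrrr · max L 0 · min R 1/8 gives 1/16
6 of 15 · brrrrr · max L 0 · min R 1/16 gives 1/32
7 of 15 · brrrrrb · max L 1/32 · min R 1/16 gives 3/64
8 of 15 · brrrrrbb · max L 3/64 · min R 1/16 gives 7/128
9 of 15 · brrrrrbbb · max L 7/128 · min R 1/16 gives 15/256
10 of 15 · brrrrrbbbb · max L 15/256 · min R 1/16 gives 31/512
11 of 15 · brrrrrbbbbr · max L 15/256 · min R 31/512 gives 61/1024
12 of 15 · brrrrrbbbbrr · max L 15/256 · min R 61/1024 gives 121/2048
13 of 15 · brrrrrbbbbrrr · max L 15/256 · min R 121/2048 gives 241/4096
14 of 15 · brrrrrbbbbrrrb · max L 241/4096 · min R 121/2048 gives 483/8192
15 of 15 · brrrrrbbbbrrrbb · max L 483/8192 · min R 121/2048 gives 967/16384

967/16384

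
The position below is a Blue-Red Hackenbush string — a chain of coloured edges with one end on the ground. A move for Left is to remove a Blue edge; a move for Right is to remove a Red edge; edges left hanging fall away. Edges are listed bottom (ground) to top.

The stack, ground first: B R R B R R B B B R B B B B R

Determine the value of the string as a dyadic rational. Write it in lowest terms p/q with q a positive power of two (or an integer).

5053/16384

B: Left { 0 }, Right { · } — simplest 1
BR: Left { 0 }, Right { 1 } — simplest 1/2
BRR: Left { 0 }, Right { 1/2 1 } — simplest 1/4
BRRB: Left { 0 1/4 }, Right { 1/2 1 } — simplest 3/8
BRRBR: Left { 0 1/4 }, Right { 3/8 1/2 1 } — simplest 5/16
BRRBRR: Left { 0 1/4 }, Right { 5/16 3/8 1/2 1 } — simplest 9/32
BRRBRRB: Left { 0 1/4 9/32 }, Right { 5/16 3/8 1/2 1 } — simplest 19/64
BRRBRRBB: Left { 0 1/4 9/32 19/64 }, Right { 5/16 3/8 1/2 1 } — simplest 39/128
BRRBRRBBB: Left { 0 1/4 9/32 19/64 39/128 }, Right { 5/16 3/8 1/2 1 } — simplest 79/256
BRRBRRBBBR: Left { 0 1/4 9/32 19/64 39/128 }, Right { 79/256 5/16 3/8 1/2 1 } — simplest 157/512
BRRBRRBBBRB: Left { 0 1/4 9/32 19/64 39/128 157/512 }, Right { 79/256 5/16 3/8 1/2 1 } — simplest 315/1024
BRRBRRBBBRBB: Left { 0 1/4 9/32 19/64 39/128 157/512 315/1024 }, Right { 79/256 5/16 3/8 1/2 1 } — simplest 631/2048
BRRBRRBBBRBBB: Left { 0 1/4 9/32 19/64 39/128 157/512 315/1024 631/2048 }, Right { 79/256 5/16 3/8 1/2 1 } — simplest 1263/4096
BRRBRRBBBRBBBB: Left { 0 1/4 9/32 19/64 39/128 157/512 315/1024 631/2048 1263/4096 }, Right { 79/256 5/16 3/8 1/2 1 } — simplest 2527/8192
BRRBRRBBBRBBBBR: Left { 0 1/4 9/32 19/64 39/128 157/512 315/1024 631/2048 1263/4096 }, Right { 2527/8192 79/256 5/16 3/8 1/2 1 } — simplest 5053/16384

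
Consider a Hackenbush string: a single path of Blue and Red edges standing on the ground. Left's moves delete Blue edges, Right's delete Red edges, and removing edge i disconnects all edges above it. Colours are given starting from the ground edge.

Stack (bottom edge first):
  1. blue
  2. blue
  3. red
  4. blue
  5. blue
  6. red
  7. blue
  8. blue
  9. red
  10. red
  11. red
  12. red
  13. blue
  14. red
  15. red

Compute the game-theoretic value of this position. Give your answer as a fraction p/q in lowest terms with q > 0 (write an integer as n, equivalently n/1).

15113/8192

b: Left { 0 }, Right { none } ⇒ simplest 1
bb: Left { 0 1 }, Right { none } ⇒ simplest 2
bbr: Left { 0 1 }, Right { 2 } ⇒ simplest 3/2
bbrb: Left { 0 1 3/2 }, Right { 2 } ⇒ simplest 7/4
bbrbb: Left { 0 1 3/2 7/4 }, Right { 2 } ⇒ simplest 15/8
bbrbbr: Left { 0 1 3/2 7/4 }, Right { 15/8 2 } ⇒ simplest 29/16
bbrbbrb: Left { 0 1 3/2 7/4 29/16 }, Right { 15/8 2 } ⇒ simplest 59/32
bbrbbrbb: Left { 0 1 3/2 7/4 29/16 59/32 }, Right { 15/8 2 } ⇒ simplest 119/64
bbrbbrbbr: Left { 0 1 3/2 7/4 29/16 59/32 }, Right { 119/64 15/8 2 } ⇒ simplest 237/128
bbrbbrbbrr: Left { 0 1 3/2 7/4 29/16 59/32 }, Right { 237/128 119/64 15/8 2 } ⇒ simplest 473/256
bbrbbrbbrrr: Left { 0 1 3/2 7/4 29/16 59/32 }, Right { 473/256 237/128 119/64 15/8 2 } ⇒ simplest 945/512
bbrbbrbbrrrr: Left { 0 1 3/2 7/4 29/16 59/32 }, Right { 945/512 473/256 237/128 119/64 15/8 2 } ⇒ simplest 1889/1024
bbrbbrbbrrrrb: Left { 0 1 3/2 7/4 29/16 59/32 1889/1024 }, Right { 945/512 473/256 237/128 119/64 15/8 2 } ⇒ simplest 3779/2048
bbrbbrbbrrrrbr: Left { 0 1 3/2 7/4 29/16 59/32 1889/1024 }, Right { 3779/2048 945/512 473/256 237/128 119/64 15/8 2 } ⇒ simplest 7557/4096
bbrbbrbbrrrrbrr: Left { 0 1 3/2 7/4 29/16 59/32 1889/1024 }, Right { 7557/4096 3779/2048 945/512 473/256 237/128 119/64 15/8 2 } ⇒ simplest 15113/8192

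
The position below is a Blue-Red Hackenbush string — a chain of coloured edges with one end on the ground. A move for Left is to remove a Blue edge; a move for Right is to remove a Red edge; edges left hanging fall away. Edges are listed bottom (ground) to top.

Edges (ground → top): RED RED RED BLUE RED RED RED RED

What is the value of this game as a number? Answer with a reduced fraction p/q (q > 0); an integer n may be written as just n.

Prefix values for RED RED RED BLUE RED RED RED RED via {L|R} + simplicity:
1 of 8 · R · max L −∞ · min R 0 — -1
2 of 8 · RR · max L −∞ · min R -1 — -2
3 of 8 · RRR · max L −∞ · min R -2 — -3
4 of 8 · RRRB · max L -3 · min R -2 — -5/2
5 of 8 · RRRBR · max L -3 · min R -5/2 — -11/4
6 of 8 · RRRBRR · max L -3 · min R -11/4 — -23/8
7 of 8 · RRRBRRR · max L -3 · min R -23/8 — -47/16
8 of 8 · RRRBRRRR · max L -3 · min R -47/16 — -95/32

-95/32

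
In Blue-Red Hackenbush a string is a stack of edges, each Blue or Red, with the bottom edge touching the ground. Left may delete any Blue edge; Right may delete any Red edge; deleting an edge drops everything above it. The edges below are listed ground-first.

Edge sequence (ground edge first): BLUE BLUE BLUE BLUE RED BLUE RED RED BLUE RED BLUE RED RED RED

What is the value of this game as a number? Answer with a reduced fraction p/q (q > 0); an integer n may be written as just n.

B: Left { 0 }, Right { (no moves) } -> simplest 1
BB: Left { 0 1 }, Right { (no moves) } -> simplest 2
BBB: Left { 0 1 2 }, Right { (no moves) } -> simplest 3
BBBB: Left { 0 1 2 3 }, Right { (no moves) } -> simplest 4
BBBBR: Left { 0 1 2 3 }, Right { 4 } -> simplest 7/2
BBBBRB: Left { 0 1 2 3 7/2 }, Right { 4 } -> simplest 15/4
BBBBRBR: Left { 0 1 2 3 7/2 }, Right { 15/4 4 } -> simplest 29/8
BBBBRBRR: Left { 0 1 2 3 7/2 }, Right { 29/8 15/4 4 } -> simplest 57/16
BBBBRBRRB: Left { 0 1 2 3 7/2 57/16 }, Right { 29/8 15/4 4 } -> simplest 115/32
BBBBRBRRBR: Left { 0 1 2 3 7/2 57/16 }, Right { 115/32 29/8 15/4 4 } -> simplest 229/64
BBBBRBRRBRB: Left { 0 1 2 3 7/2 57/16 229/64 }, Right { 115/32 29/8 15/4 4 } -> simplest 459/128
BBBBRBRRBRBR: Left { 0 1 2 3 7/2 57/16 229/64 }, Right { 459/128 115/32 29/8 15/4 4 } -> simplest 917/256
BBBBRBRRBRBRR: Left { 0 1 2 3 7/2 57/16 229/64 }, Right { 917/256 459/128 115/32 29/8 15/4 4 } -> simplest 1833/512
BBBBRBRRBRBRRR: Left { 0 1 2 3 7/2 57/16 229/64 }, Right { 1833/512 917/256 459/128 115/32 29/8 15/4 4 } -> simplest 3665/1024

3665/1024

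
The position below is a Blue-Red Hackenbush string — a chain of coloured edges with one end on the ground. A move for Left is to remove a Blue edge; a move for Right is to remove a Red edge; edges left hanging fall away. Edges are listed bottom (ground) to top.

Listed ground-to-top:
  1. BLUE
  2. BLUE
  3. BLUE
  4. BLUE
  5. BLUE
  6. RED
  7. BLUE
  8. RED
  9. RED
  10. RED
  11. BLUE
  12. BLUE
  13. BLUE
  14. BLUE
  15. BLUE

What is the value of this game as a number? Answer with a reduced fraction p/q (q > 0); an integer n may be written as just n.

step 1: add BLUE to get B; options L={ 0 } R={ · } gives 1
step 2: add BLUE to get BB; options L={ 0, 1 } R={ · } gives 2
step 3: add BLUE to get BBB; options L={ 0, 1, 2 } R={ · } gives 3
step 4: add BLUE to get BBBB; options L={ 0, 1, 2, 3 } R={ · } gives 4
step 5: add BLUE to get BBBBB; options L={ 0, 1, 2, 3, 4 } R={ · } gives 5
step 6: add RED to get BBBBBR; options L={ 0, 1, 2, 3, 4 } R={ 5 } gives 9/2
step 7: add BLUE to get BBBBBRB; options L={ 0, 1, 2, 3, 4, 9/2 } R={ 5 } gives 19/4
step 8: add RED to get BBBBBRBR; options L={ 0, 1, 2, 3, 4, 9/2 } R={ 19/4, 5 } gives 37/8
step 9: add RED to get BBBBBRBRR; options L={ 0, 1, 2, 3, 4, 9/2 } R={ 37/8, 19/4, 5 } gives 73/16
step 10: add RED to get BBBBBRBRRR; options L={ 0, 1, 2, 3, 4, 9/2 } R={ 73/16, 37/8, 19/4, 5 } gives 145/32
step 11: add BLUE to get BBBBBRBRRRB; options L={ 0, 1, 2, 3, 4, 9/2, 145/32 } R={ 73/16, 37/8, 19/4, 5 } gives 291/64
step 12: add BLUE to get BBBBBRBRRRBB; options L={ 0, 1, 2, 3, 4, 9/2, 145/32, 291/64 } R={ 73/16, 37/8, 19/4, 5 } gives 583/128
step 13: add BLUE to get BBBBBRBRRRBBB; options L={ 0, 1, 2, 3, 4, 9/2, 145/32, 291/64, 583/128 } R={ 73/16, 37/8, 19/4, 5 } gives 1167/256
step 14: add BLUE to get BBBBBRBRRRBBBB; options L={ 0, 1, 2, 3, 4, 9/2, 145/32, 291/64, 583/128, 1167/256 } R={ 73/16, 37/8, 19/4, 5 } gives 2335/512
step 15: add BLUE to get BBBBBRBRRRBBBBB; options L={ 0, 1, 2, 3, 4, 9/2, 145/32, 291/64, 583/128, 1167/256, 2335/512 } R={ 73/16, 37/8, 19/4, 5 } gives 4671/1024

4671/1024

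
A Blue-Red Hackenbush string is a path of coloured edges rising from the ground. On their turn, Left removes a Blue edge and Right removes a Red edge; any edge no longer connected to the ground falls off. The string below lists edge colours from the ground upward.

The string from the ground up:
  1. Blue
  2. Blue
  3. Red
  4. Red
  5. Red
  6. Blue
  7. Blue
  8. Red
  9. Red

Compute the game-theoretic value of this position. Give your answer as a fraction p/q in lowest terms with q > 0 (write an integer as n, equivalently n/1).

153/128

Prefix values for Blue Blue Red Red Red Blue Blue Red Red via {L|R} + simplicity:
value(B) = { 0 | (no moves) } ⇒ 1
value(BB) = { 0, 1 | (no moves) } ⇒ 2
value(BBR) = { 0, 1 | 2 } ⇒ 3/2
value(BBRR) = { 0, 1 | 3/2, 2 } ⇒ 5/4
value(BBRRR) = { 0, 1 | 5/4, 3/2, 2 } ⇒ 9/8
value(BBRRRB) = { 0, 1, 9/8 | 5/4, 3/2, 2 } ⇒ 19/16
value(BBRRRBB) = { 0, 1, 9/8, 19/16 | 5/4, 3/2, 2 } ⇒ 39/32
value(BBRRRBBR) = { 0, 1, 9/8, 19/16 | 39/32, 5/4, 3/2, 2 } ⇒ 77/64
value(BBRRRBBRR) = { 0, 1, 9/8, 19/16 | 77/64, 39/32, 5/4, 3/2, 2 } ⇒ 153/128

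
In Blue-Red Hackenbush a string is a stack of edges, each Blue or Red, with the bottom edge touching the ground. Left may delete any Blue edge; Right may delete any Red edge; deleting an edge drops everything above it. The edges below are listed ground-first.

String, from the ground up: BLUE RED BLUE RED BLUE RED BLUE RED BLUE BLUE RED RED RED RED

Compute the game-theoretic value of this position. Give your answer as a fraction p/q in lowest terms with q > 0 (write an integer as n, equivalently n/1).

5473/8192

B: Left { 0 }, Right { ∅ } -> simplest 1
BR: Left { 0 }, Right { 1 } -> simplest 1/2
BRB: Left { 0,1/2 }, Right { 1 } -> simplest 3/4
BRBR: Left { 0,1/2 }, Right { 3/4,1 } -> simplest 5/8
BRBRB: Left { 0,1/2,5/8 }, Right { 3/4,1 } -> simplest 11/16
BRBRBR: Left { 0,1/2,5/8 }, Right { 11/16,3/4,1 } -> simplest 21/32
BRBRBRB: Left { 0,1/2,5/8,21/32 }, Right { 11/16,3/4,1 } -> simplest 43/64
BRBRBRBR: Left { 0,1/2,5/8,21/32 }, Right { 43/64,11/16,3/4,1 } -> simplest 85/128
BRBRBRBRB: Left { 0,1/2,5/8,21/32,85/128 }, Right { 43/64,11/16,3/4,1 } -> simplest 171/256
BRBRBRBRBB: Left { 0,1/2,5/8,21/32,85/128,171/256 }, Right { 43/64,11/16,3/4,1 } -> simplest 343/512
BRBRBRBRBBR: Left { 0,1/2,5/8,21/32,85/128,171/256 }, Right { 343/512,43/64,11/16,3/4,1 } -> simplest 685/1024
BRBRBRBRBBRR: Left { 0,1/2,5/8,21/32,85/128,171/256 }, Right { 685/1024,343/512,43/64,11/16,3/4,1 } -> simplest 1369/2048
BRBRBRBRBBRRR: Left { 0,1/2,5/8,21/32,85/128,171/256 }, Right { 1369/2048,685/1024,343/512,43/64,11/16,3/4,1 } -> simplest 2737/4096
BRBRBRBRBBRRRR: Left { 0,1/2,5/8,21/32,85/128,171/256 }, Right { 2737/4096,1369/2048,685/1024,343/512,43/64,11/16,3/4,1 } -> simplest 5473/8192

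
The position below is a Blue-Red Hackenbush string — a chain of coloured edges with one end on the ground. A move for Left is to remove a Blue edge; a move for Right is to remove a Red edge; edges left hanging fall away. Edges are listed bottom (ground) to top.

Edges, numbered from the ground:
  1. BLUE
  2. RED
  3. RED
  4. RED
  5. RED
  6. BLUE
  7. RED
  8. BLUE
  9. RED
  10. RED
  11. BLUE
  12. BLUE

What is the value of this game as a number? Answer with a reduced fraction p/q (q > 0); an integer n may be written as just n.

167/2048

step 1: add BLUE to get B; options L={ 0 } R={  } → 1
step 2: add RED to get BR; options L={ 0 } R={ 1 } → 1/2
step 3: add RED to get BRR; options L={ 0 } R={ 1/2,1 } → 1/4
step 4: add RED to get BRRR; options L={ 0 } R={ 1/4,1/2,1 } → 1/8
step 5: add RED to get BRRRR; options L={ 0 } R={ 1/8,1/4,1/2,1 } → 1/16
step 6: add BLUE to get BRRRRB; options L={ 0,1/16 } R={ 1/8,1/4,1/2,1 } → 3/32
step 7: add RED to get BRRRRBR; options L={ 0,1/16 } R={ 3/32,1/8,1/4,1/2,1 } → 5/64
step 8: add BLUE to get BRRRRBRB; options L={ 0,1/16,5/64 } R={ 3/32,1/8,1/4,1/2,1 } → 11/128
step 9: add RED to get BRRRRBRBR; options L={ 0,1/16,5/64 } R={ 11/128,3/32,1/8,1/4,1/2,1 } → 21/256
step 10: add RED to get BRRRRBRBRR; options L={ 0,1/16,5/64 } R={ 21/256,11/128,3/32,1/8,1/4,1/2,1 } → 41/512
step 11: add BLUE to get BRRRRBRBRRB; options L={ 0,1/16,5/64,41/512 } R={ 21/256,11/128,3/32,1/8,1/4,1/2,1 } → 83/1024
step 12: add BLUE to get BRRRRBRBRRBB; options L={ 0,1/16,5/64,41/512,83/1024 } R={ 21/256,11/128,3/32,1/8,1/4,1/2,1 } → 167/2048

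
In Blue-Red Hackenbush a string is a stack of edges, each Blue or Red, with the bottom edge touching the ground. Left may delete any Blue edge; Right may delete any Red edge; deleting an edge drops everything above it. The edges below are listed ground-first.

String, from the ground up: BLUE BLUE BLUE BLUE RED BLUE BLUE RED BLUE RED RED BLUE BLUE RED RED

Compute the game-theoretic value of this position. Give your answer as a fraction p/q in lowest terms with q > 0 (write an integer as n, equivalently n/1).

7833/2048

Build G(s[:k]) for k = 1..15, string s = BLUE BLUE BLUE BLUE RED BLUE BLUE RED BLUE RED RED BLUE BLUE RED RED.
1 of 15 · B · max L 0 · min R +∞ — 1
2 of 15 · BB · max L 1 · min R +∞ — 2
3 of 15 · BBB · max L 2 · min R +∞ — 3
4 of 15 · BBBB · max L 3 · min R +∞ — 4
5 of 15 · BBBBR · max L 3 · min R 4 — 7/2
6 of 15 · BBBBRB · max L 7/2 · min R 4 — 15/4
7 of 15 · BBBBRBB · max L 15/4 · min R 4 — 31/8
8 of 15 · BBBBRBBR · max L 15/4 · min R 31/8 — 61/16
9 of 15 · BBBBRBBRB · max L 61/16 · min R 31/8 — 123/32
10 of 15 · BBBBRBBRBR · max L 61/16 · min R 123/32 — 245/64
11 of 15 · BBBBRBBRBRR · max L 61/16 · min R 245/64 — 489/128
12 of 15 · BBBBRBBRBRRB · max L 489/128 · min R 245/64 — 979/256
13 of 15 · BBBBRBBRBRRBB · max L 979/256 · min R 245/64 — 1959/512
14 of 15 · BBBBRBBRBRRBBR · max L 979/256 · min R 1959/512 — 3917/1024
15 of 15 · BBBBRBBRBRRBBRR · max L 979/256 · min R 3917/1024 — 7833/2048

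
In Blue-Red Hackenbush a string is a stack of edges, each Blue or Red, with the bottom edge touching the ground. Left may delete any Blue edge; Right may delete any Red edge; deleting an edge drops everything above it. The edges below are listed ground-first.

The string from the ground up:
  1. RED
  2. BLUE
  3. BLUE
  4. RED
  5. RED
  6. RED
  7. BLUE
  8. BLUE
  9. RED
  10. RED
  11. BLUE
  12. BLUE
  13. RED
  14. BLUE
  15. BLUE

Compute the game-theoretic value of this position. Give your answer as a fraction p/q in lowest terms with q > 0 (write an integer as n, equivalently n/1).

-7369/16384

val_1 [R]  L=[]  R=[0]  => -1
val_2 [RB]  L=[-1]  R=[0]  => -1/2
val_3 [RBB]  L=[-1, -1/2]  R=[0]  => -1/4
val_4 [RBBR]  L=[-1, -1/2]  R=[-1/4, 0]  => -3/8
val_5 [RBBRR]  L=[-1, -1/2]  R=[-3/8, -1/4, 0]  => -7/16
val_6 [RBBRRR]  L=[-1, -1/2]  R=[-7/16, -3/8, -1/4, 0]  => -15/32
val_7 [RBBRRRB]  L=[-1, -1/2, -15/32]  R=[-7/16, -3/8, -1/4, 0]  => -29/64
val_8 [RBBRRRBB]  L=[-1, -1/2, -15/32, -29/64]  R=[-7/16, -3/8, -1/4, 0]  => -57/128
val_9 [RBBRRRBBR]  L=[-1, -1/2, -15/32, -29/64]  R=[-57/128, -7/16, -3/8, -1/4, 0]  => -115/256
val_10 [RBBRRRBBRR]  L=[-1, -1/2, -15/32, -29/64]  R=[-115/256, -57/128, -7/16, -3/8, -1/4, 0]  => -231/512
val_11 [RBBRRRBBRRB]  L=[-1, -1/2, -15/32, -29/64, -231/512]  R=[-115/256, -57/128, -7/16, -3/8, -1/4, 0]  => -461/1024
val_12 [RBBRRRBBRRBB]  L=[-1, -1/2, -15/32, -29/64, -231/512, -461/1024]  R=[-115/256, -57/128, -7/16, -3/8, -1/4, 0]  => -921/2048
val_13 [RBBRRRBBRRBBR]  L=[-1, -1/2, -15/32, -29/64, -231/512, -461/1024]  R=[-921/2048, -115/256, -57/128, -7/16, -3/8, -1/4, 0]  => -1843/4096
val_14 [RBBRRRBBRRBBRB]  L=[-1, -1/2, -15/32, -29/64, -231/512, -461/1024, -1843/4096]  R=[-921/2048, -115/256, -57/128, -7/16, -3/8, -1/4, 0]  => -3685/8192
val_15 [RBBRRRBBRRBBRBB]  L=[-1, -1/2, -15/32, -29/64, -231/512, -461/1024, -1843/4096, -3685/8192]  R=[-921/2048, -115/256, -57/128, -7/16, -3/8, -1/4, 0]  => -7369/16384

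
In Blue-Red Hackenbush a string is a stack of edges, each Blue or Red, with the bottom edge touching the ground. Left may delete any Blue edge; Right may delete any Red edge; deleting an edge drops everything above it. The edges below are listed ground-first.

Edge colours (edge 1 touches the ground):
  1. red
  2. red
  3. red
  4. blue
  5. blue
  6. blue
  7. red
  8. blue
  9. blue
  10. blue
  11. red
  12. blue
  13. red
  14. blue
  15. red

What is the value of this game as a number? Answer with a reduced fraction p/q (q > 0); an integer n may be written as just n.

-8747/4096

Build v(s[:k]) for k = 1..15, string s = red red red blue blue blue red blue blue blue red blue red blue red.
step 1: add red to get r; options L={ none } R={ 0 } gives -1
step 2: add red to get rr; options L={ none } R={ -1; 0 } gives -2
step 3: add red to get rrr; options L={ none } R={ -2; -1; 0 } gives -3
step 4: add blue to get rrrb; options L={ -3 } R={ -2; -1; 0 } gives -5/2
step 5: add blue to get rrrbb; options L={ -3; -5/2 } R={ -2; -1; 0 } gives -9/4
step 6: add blue to get rrrbbb; options L={ -3; -5/2; -9/4 } R={ -2; -1; 0 } gives -17/8
step 7: add red to get rrrbbbr; options L={ -3; -5/2; -9/4 } R={ -17/8; -2; -1; 0 } gives -35/16
step 8: add blue to get rrrbbbrb; options L={ -3; -5/2; -9/4; -35/16 } R={ -17/8; -2; -1; 0 } gives -69/32
step 9: add blue to get rrrbbbrbb; options L={ -3; -5/2; -9/4; -35/16; -69/32 } R={ -17/8; -2; -1; 0 } gives -137/64
step 10: add blue to get rrrbbbrbbb; options L={ -3; -5/2; -9/4; -35/16; -69/32; -137/64 } R={ -17/8; -2; -1; 0 } gives -273/128
step 11: add red to get rrrbbbrbbbr; options L={ -3; -5/2; -9/4; -35/16; -69/32; -137/64 } R={ -273/128; -17/8; -2; -1; 0 } gives -547/256
step 12: add blue to get rrrbbbrbbbrb; options L={ -3; -5/2; -9/4; -35/16; -69/32; -137/64; -547/256 } R={ -273/128; -17/8; -2; -1; 0 } gives -1093/512
step 13: add red to get rrrbbbrbbbrbr; options L={ -3; -5/2; -9/4; -35/16; -69/32; -137/64; -547/256 } R={ -1093/512; -273/128; -17/8; -2; -1; 0 } gives -2187/1024
step 14: add blue to get rrrbbbrbbbrbrb; options L={ -3; -5/2; -9/4; -35/16; -69/32; -137/64; -547/256; -2187/1024 } R={ -1093/512; -273/128; -17/8; -2; -1; 0 } gives -4373/2048
step 15: add red to get rrrbbbrbbbrbrbr; options L={ -3; -5/2; -9/4; -35/16; -69/32; -137/64; -547/256; -2187/1024 } R={ -4373/2048; -1093/512; -273/128; -17/8; -2; -1; 0 } gives -8747/4096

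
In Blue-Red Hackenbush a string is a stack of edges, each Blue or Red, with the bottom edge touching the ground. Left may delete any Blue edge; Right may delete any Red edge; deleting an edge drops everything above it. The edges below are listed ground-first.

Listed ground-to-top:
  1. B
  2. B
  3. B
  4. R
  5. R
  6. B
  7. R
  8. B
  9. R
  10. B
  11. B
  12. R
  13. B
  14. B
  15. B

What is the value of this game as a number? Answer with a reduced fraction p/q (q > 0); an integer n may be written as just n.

1 of 15 · B · max L 0 · min R +∞ -> 1
2 of 15 · BB · max L 1 · min R +∞ -> 2
3 of 15 · BBB · max L 2 · min R +∞ -> 3
4 of 15 · BBBR · max L 2 · min R 3 -> 5/2
5 of 15 · BBBRR · max L 2 · min R 5/2 -> 9/4
6 of 15 · BBBRRB · max L 9/4 · min R 5/2 -> 19/8
7 of 15 · BBBRRBR · max L 9/4 · min R 19/8 -> 37/16
8 of 15 · BBBRRBRB · max L 37/16 · min R 19/8 -> 75/32
9 of 15 · BBBRRBRBR · max L 37/16 · min R 75/32 -> 149/64
10 of 15 · BBBRRBRBRB · max L 149/64 · min R 75/32 -> 299/128
11 of 15 · BBBRRBRBRBB · max L 299/128 · min R 75/32 -> 599/256
12 of 15 · BBBRRBRBRBBR · max L 299/128 · min R 599/256 -> 1197/512
13 of 15 · BBBRRBRBRBBRB · max L 1197/512 · min R 599/256 -> 2395/1024
14 of 15 · BBBRRBRBRBBRBB · max L 2395/1024 · min R 599/256 -> 4791/2048
15 of 15 · BBBRRBRBRBBRBBB · max L 4791/2048 · min R 599/256 -> 9583/4096

9583/4096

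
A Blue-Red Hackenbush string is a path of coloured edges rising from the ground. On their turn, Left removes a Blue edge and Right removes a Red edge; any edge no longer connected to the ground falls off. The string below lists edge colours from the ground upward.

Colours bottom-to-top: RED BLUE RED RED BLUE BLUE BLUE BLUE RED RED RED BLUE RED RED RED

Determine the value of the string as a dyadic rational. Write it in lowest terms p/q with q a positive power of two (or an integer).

Build G(s[:k]) for k = 1..15, string s = RED BLUE RED RED BLUE BLUE BLUE BLUE RED RED RED BLUE RED RED RED.
1 of 15 · R · max L −∞ · min R 0 — -1
2 of 15 · RB · max L -1 · min R 0 — -1/2
3 of 15 · RBR · max L -1 · min R -1/2 — -3/4
4 of 15 · RBRR · max L -1 · min R -3/4 — -7/8
5 of 15 · RBRRB · max L -7/8 · min R -3/4 — -13/16
6 of 15 · RBRRBB · max L -13/16 · min R -3/4 — -25/32
7 of 15 · RBRRBBB · max L -25/32 · min R -3/4 — -49/64
8 of 15 · RBRRBBBB · max L -49/64 · min R -3/4 — -97/128
9 of 15 · RBRRBBBBR · max L -49/64 · min R -97/128 — -195/256
10 of 15 · RBRRBBBBRR · max L -49/64 · min R -195/256 — -391/512
11 of 15 · RBRRBBBBRRR · max L -49/64 · min R -391/512 — -783/1024
12 of 15 · RBRRBBBBRRRB · max L -783/1024 · min R -391/512 — -1565/2048
13 of 15 · RBRRBBBBRRRBR · max L -783/1024 · min R -1565/2048 — -3131/4096
14 of 15 · RBRRBBBBRRRBRR · max L -783/1024 · min R -3131/4096 — -6263/8192
15 of 15 · RBRRBBBBRRRBRRR · max L -783/1024 · min R -6263/8192 — -12527/16384

-12527/16384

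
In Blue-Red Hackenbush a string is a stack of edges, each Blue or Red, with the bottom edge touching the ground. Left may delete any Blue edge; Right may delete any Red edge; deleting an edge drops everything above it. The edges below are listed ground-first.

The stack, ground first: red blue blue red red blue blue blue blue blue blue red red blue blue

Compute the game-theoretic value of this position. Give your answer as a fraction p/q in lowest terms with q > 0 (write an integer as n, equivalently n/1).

edge 1 of 15 (red): { ∅ | 0 } → -1
edge 2 of 15 (blue): { -1 | 0 } → -1/2
edge 3 of 15 (blue): { -1; -1/2 | 0 } → -1/4
edge 4 of 15 (red): { -1; -1/2 | -1/4; 0 } → -3/8
edge 5 of 15 (red): { -1; -1/2 | -3/8; -1/4; 0 } → -7/16
edge 6 of 15 (blue): { -1; -1/2; -7/16 | -3/8; -1/4; 0 } → -13/32
edge 7 of 15 (blue): { -1; -1/2; -7/16; -13/32 | -3/8; -1/4; 0 } → -25/64
edge 8 of 15 (blue): { -1; -1/2; -7/16; -13/32; -25/64 | -3/8; -1/4; 0 } → -49/128
edge 9 of 15 (blue): { -1; -1/2; -7/16; -13/32; -25/64; -49/128 | -3/8; -1/4; 0 } → -97/256
edge 10 of 15 (blue): { -1; -1/2; -7/16; -13/32; -25/64; -49/128; -97/256 | -3/8; -1/4; 0 } → -193/512
edge 11 of 15 (blue): { -1; -1/2; -7/16; -13/32; -25/64; -49/128; -97/256; -193/512 | -3/8; -1/4; 0 } → -385/1024
edge 12 of 15 (red): { -1; -1/2; -7/16; -13/32; -25/64; -49/128; -97/256; -193/512 | -385/1024; -3/8; -1/4; 0 } → -771/2048
edge 13 of 15 (red): { -1; -1/2; -7/16; -13/32; -25/64; -49/128; -97/256; -193/512 | -771/2048; -385/1024; -3/8; -1/4; 0 } → -1543/4096
edge 14 of 15 (blue): { -1; -1/2; -7/16; -13/32; -25/64; -49/128; -97/256; -193/512; -1543/4096 | -771/2048; -385/1024; -3/8; -1/4; 0 } → -3085/8192
edge 15 of 15 (blue): { -1; -1/2; -7/16; -13/32; -25/64; -49/128; -97/256; -193/512; -1543/4096; -3085/8192 | -771/2048; -385/1024; -3/8; -1/4; 0 } → -6169/16384

-6169/16384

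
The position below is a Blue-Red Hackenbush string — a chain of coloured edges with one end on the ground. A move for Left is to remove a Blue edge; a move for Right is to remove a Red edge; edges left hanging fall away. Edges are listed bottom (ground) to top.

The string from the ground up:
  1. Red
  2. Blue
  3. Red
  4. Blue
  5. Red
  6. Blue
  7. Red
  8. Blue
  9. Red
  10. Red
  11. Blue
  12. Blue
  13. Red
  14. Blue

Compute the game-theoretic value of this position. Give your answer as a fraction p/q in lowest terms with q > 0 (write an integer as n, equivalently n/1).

-5477/8192

Prefix values for Red Blue Red Blue Red Blue Red Blue Red Red Blue Blue Red Blue via {L|R} + simplicity:
step 1: add Red to get R; options L={ · } R={ 0 } gives -1
step 2: add Blue to get RB; options L={ -1 } R={ 0 } gives -1/2
step 3: add Red to get RBR; options L={ -1 } R={ -1/2 0 } gives -3/4
step 4: add Blue to get RBRB; options L={ -1 -3/4 } R={ -1/2 0 } gives -5/8
step 5: add Red to get RBRBR; options L={ -1 -3/4 } R={ -5/8 -1/2 0 } gives -11/16
step 6: add Blue to get RBRBRB; options L={ -1 -3/4 -11/16 } R={ -5/8 -1/2 0 } gives -21/32
step 7: add Red to get RBRBRBR; options L={ -1 -3/4 -11/16 } R={ -21/32 -5/8 -1/2 0 } gives -43/64
step 8: add Blue to get RBRBRBRB; options L={ -1 -3/4 -11/16 -43/64 } R={ -21/32 -5/8 -1/2 0 } gives -85/128
step 9: add Red to get RBRBRBRBR; options L={ -1 -3/4 -11/16 -43/64 } R={ -85/128 -21/32 -5/8 -1/2 0 } gives -171/256
step 10: add Red to get RBRBRBRBRR; options L={ -1 -3/4 -11/16 -43/64 } R={ -171/256 -85/128 -21/32 -5/8 -1/2 0 } gives -343/512
step 11: add Blue to get RBRBRBRBRRB; options L={ -1 -3/4 -11/16 -43/64 -343/512 } R={ -171/256 -85/128 -21/32 -5/8 -1/2 0 } gives -685/1024
step 12: add Blue to get RBRBRBRBRRBB; options L={ -1 -3/4 -11/16 -43/64 -343/512 -685/1024 } R={ -171/256 -85/128 -21/32 -5/8 -1/2 0 } gives -1369/2048
step 13: add Red to get RBRBRBRBRRBBR; options L={ -1 -3/4 -11/16 -43/64 -343/512 -685/1024 } R={ -1369/2048 -171/256 -85/128 -21/32 -5/8 -1/2 0 } gives -2739/4096
step 14: add Blue to get RBRBRBRBRRBBRB; options L={ -1 -3/4 -11/16 -43/64 -343/512 -685/1024 -2739/4096 } R={ -1369/2048 -171/256 -85/128 -21/32 -5/8 -1/2 0 } gives -5477/8192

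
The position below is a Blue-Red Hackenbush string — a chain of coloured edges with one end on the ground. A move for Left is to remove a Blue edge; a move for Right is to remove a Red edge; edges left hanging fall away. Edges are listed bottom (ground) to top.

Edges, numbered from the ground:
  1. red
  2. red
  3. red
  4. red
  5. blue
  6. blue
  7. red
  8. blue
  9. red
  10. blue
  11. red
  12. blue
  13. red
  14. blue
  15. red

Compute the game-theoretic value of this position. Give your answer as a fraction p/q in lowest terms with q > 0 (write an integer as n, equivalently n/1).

r: Left {  }, Right { 0 } gives simplest -1
rr: Left {  }, Right { -1; 0 } gives simplest -2
rrr: Left {  }, Right { -2; -1; 0 } gives simplest -3
rrrr: Left {  }, Right { -3; -2; -1; 0 } gives simplest -4
rrrrb: Left { -4 }, Right { -3; -2; -1; 0 } gives simplest -7/2
rrrrbb: Left { -4; -7/2 }, Right { -3; -2; -1; 0 } gives simplest -13/4
rrrrbbr: Left { -4; -7/2 }, Right { -13/4; -3; -2; -1; 0 } gives simplest -27/8
rrrrbbrb: Left { -4; -7/2; -27/8 }, Right { -13/4; -3; -2; -1; 0 } gives simplest -53/16
rrrrbbrbr: Left { -4; -7/2; -27/8 }, Right { -53/16; -13/4; -3; -2; -1; 0 } gives simplest -107/32
rrrrbbrbrb: Left { -4; -7/2; -27/8; -107/32 }, Right { -53/16; -13/4; -3; -2; -1; 0 } gives simplest -213/64
rrrrbbrbrbr: Left { -4; -7/2; -27/8; -107/32 }, Right { -213/64; -53/16; -13/4; -3; -2; -1; 0 } gives simplest -427/128
rrrrbbrbrbrb: Left { -4; -7/2; -27/8; -107/32; -427/128 }, Right { -213/64; -53/16; -13/4; -3; -2; -1; 0 } gives simplest -853/256
rrrrbbrbrbrbr: Left { -4; -7/2; -27/8; -107/32; -427/128 }, Right { -853/256; -213/64; -53/16; -13/4; -3; -2; -1; 0 } gives simplest -1707/512
rrrrbbrbrbrbrb: Left { -4; -7/2; -27/8; -107/32; -427/128; -1707/512 }, Right { -853/256; -213/64; -53/16; -13/4; -3; -2; -1; 0 } gives simplest -3413/1024
rrrrbbrbrbrbrbr: Left { -4; -7/2; -27/8; -107/32; -427/128; -1707/512 }, Right { -3413/1024; -853/256; -213/64; -53/16; -13/4; -3; -2; -1; 0 } gives simplest -6827/2048

-6827/2048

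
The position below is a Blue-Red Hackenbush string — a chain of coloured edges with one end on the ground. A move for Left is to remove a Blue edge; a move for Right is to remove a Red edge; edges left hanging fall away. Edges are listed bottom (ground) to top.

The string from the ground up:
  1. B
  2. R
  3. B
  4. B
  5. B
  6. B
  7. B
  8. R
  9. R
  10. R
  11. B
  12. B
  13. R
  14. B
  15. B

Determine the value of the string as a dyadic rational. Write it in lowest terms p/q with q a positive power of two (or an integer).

15927/16384

Build G(s[:k]) for k = 1..15, string s = B R B B B B B R R R B B R B B.
G(B) = { 0 | (no moves) } — 1
G(BR) = { 0 | 1 } — 1/2
G(BRB) = { 0,1/2 | 1 } — 3/4
G(BRBB) = { 0,1/2,3/4 | 1 } — 7/8
G(BRBBB) = { 0,1/2,3/4,7/8 | 1 } — 15/16
G(BRBBBB) = { 0,1/2,3/4,7/8,15/16 | 1 } — 31/32
G(BRBBBBB) = { 0,1/2,3/4,7/8,15/16,31/32 | 1 } — 63/64
G(BRBBBBBR) = { 0,1/2,3/4,7/8,15/16,31/32 | 63/64,1 } — 125/128
G(BRBBBBBRR) = { 0,1/2,3/4,7/8,15/16,31/32 | 125/128,63/64,1 } — 249/256
G(BRBBBBBRRR) = { 0,1/2,3/4,7/8,15/16,31/32 | 249/256,125/128,63/64,1 } — 497/512
G(BRBBBBBRRRB) = { 0,1/2,3/4,7/8,15/16,31/32,497/512 | 249/256,125/128,63/64,1 } — 995/1024
G(BRBBBBBRRRBB) = { 0,1/2,3/4,7/8,15/16,31/32,497/512,995/1024 | 249/256,125/128,63/64,1 } — 1991/2048
G(BRBBBBBRRRBBR) = { 0,1/2,3/4,7/8,15/16,31/32,497/512,995/1024 | 1991/2048,249/256,125/128,63/64,1 } — 3981/4096
G(BRBBBBBRRRBBRB) = { 0,1/2,3/4,7/8,15/16,31/32,497/512,995/1024,3981/4096 | 1991/2048,249/256,125/128,63/64,1 } — 7963/8192
G(BRBBBBBRRRBBRBB) = { 0,1/2,3/4,7/8,15/16,31/32,497/512,995/1024,3981/4096,7963/8192 | 1991/2048,249/256,125/128,63/64,1 } — 15927/16384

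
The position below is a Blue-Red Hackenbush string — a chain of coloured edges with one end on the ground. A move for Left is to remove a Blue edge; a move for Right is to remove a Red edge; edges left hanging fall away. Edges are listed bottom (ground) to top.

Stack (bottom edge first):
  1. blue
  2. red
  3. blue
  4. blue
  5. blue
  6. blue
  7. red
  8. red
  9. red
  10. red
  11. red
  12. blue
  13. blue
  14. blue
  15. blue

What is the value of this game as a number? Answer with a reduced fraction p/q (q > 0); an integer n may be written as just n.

G(b) = { 0 | — } ⇒ 1
G(br) = { 0 | 1 } ⇒ 1/2
G(brb) = { 0 1/2 | 1 } ⇒ 3/4
G(brbb) = { 0 1/2 3/4 | 1 } ⇒ 7/8
G(brbbb) = { 0 1/2 3/4 7/8 | 1 } ⇒ 15/16
G(brbbbb) = { 0 1/2 3/4 7/8 15/16 | 1 } ⇒ 31/32
G(brbbbbr) = { 0 1/2 3/4 7/8 15/16 | 31/32 1 } ⇒ 61/64
G(brbbbbrr) = { 0 1/2 3/4 7/8 15/16 | 61/64 31/32 1 } ⇒ 121/128
G(brbbbbrrr) = { 0 1/2 3/4 7/8 15/16 | 121/128 61/64 31/32 1 } ⇒ 241/256
G(brbbbbrrrr) = { 0 1/2 3/4 7/8 15/16 | 241/256 121/128 61/64 31/32 1 } ⇒ 481/512
G(brbbbbrrrrr) = { 0 1/2 3/4 7/8 15/16 | 481/512 241/256 121/128 61/64 31/32 1 } ⇒ 961/1024
G(brbbbbrrrrrb) = { 0 1/2 3/4 7/8 15/16 961/1024 | 481/512 241/256 121/128 61/64 31/32 1 } ⇒ 1923/2048
G(brbbbbrrrrrbb) = { 0 1/2 3/4 7/8 15/16 961/1024 1923/2048 | 481/512 241/256 121/128 61/64 31/32 1 } ⇒ 3847/4096
G(brbbbbrrrrrbbb) = { 0 1/2 3/4 7/8 15/16 961/1024 1923/2048 3847/4096 | 481/512 241/256 121/128 61/64 31/32 1 } ⇒ 7695/8192
G(brbbbbrrrrrbbbb) = { 0 1/2 3/4 7/8 15/16 961/1024 1923/2048 3847/4096 7695/8192 | 481/512 241/256 121/128 61/64 31/32 1 } ⇒ 15391/16384

15391/16384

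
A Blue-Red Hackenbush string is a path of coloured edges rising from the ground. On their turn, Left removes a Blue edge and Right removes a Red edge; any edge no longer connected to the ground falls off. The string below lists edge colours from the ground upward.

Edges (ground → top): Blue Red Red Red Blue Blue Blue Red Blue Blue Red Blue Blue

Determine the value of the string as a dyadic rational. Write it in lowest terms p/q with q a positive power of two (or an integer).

G_1 [B]  L=[0]  R=[—]  — 1
G_2 [BR]  L=[0]  R=[1]  — 1/2
G_3 [BRR]  L=[0]  R=[1/2; 1]  — 1/4
G_4 [BRRR]  L=[0]  R=[1/4; 1/2; 1]  — 1/8
G_5 [BRRRB]  L=[0; 1/8]  R=[1/4; 1/2; 1]  — 3/16
G_6 [BRRRBB]  L=[0; 1/8; 3/16]  R=[1/4; 1/2; 1]  — 7/32
G_7 [BRRRBBB]  L=[0; 1/8; 3/16; 7/32]  R=[1/4; 1/2; 1]  — 15/64
G_8 [BRRRBBBR]  L=[0; 1/8; 3/16; 7/32]  R=[15/64; 1/4; 1/2; 1]  — 29/128
G_9 [BRRRBBBRB]  L=[0; 1/8; 3/16; 7/32; 29/128]  R=[15/64; 1/4; 1/2; 1]  — 59/256
G_10 [BRRRBBBRBB]  L=[0; 1/8; 3/16; 7/32; 29/128; 59/256]  R=[15/64; 1/4; 1/2; 1]  — 119/512
G_11 [BRRRBBBRBBR]  L=[0; 1/8; 3/16; 7/32; 29/128; 59/256]  R=[119/512; 15/64; 1/4; 1/2; 1]  — 237/1024
G_12 [BRRRBBBRBBRB]  L=[0; 1/8; 3/16; 7/32; 29/128; 59/256; 237/1024]  R=[119/512; 15/64; 1/4; 1/2; 1]  — 475/2048
G_13 [BRRRBBBRBBRBB]  L=[0; 1/8; 3/16; 7/32; 29/128; 59/256; 237/1024; 475/2048]  R=[119/512; 15/64; 1/4; 1/2; 1]  — 951/4096

951/4096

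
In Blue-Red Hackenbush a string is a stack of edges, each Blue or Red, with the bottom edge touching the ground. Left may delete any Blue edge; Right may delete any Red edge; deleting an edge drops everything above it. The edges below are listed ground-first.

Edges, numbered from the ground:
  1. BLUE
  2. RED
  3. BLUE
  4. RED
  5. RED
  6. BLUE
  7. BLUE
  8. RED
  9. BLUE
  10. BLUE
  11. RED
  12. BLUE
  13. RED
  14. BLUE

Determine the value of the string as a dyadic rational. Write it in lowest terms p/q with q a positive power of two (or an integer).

4971/8192

step 1: add BLUE to get B; options L={ 0 } R={ (no moves) } = 1
step 2: add RED to get BR; options L={ 0 } R={ 1 } = 1/2
step 3: add BLUE to get BRB; options L={ 0; 1/2 } R={ 1 } = 3/4
step 4: add RED to get BRBR; options L={ 0; 1/2 } R={ 3/4; 1 } = 5/8
step 5: add RED to get BRBRR; options L={ 0; 1/2 } R={ 5/8; 3/4; 1 } = 9/16
step 6: add BLUE to get BRBRRB; options L={ 0; 1/2; 9/16 } R={ 5/8; 3/4; 1 } = 19/32
step 7: add BLUE to get BRBRRBB; options L={ 0; 1/2; 9/16; 19/32 } R={ 5/8; 3/4; 1 } = 39/64
step 8: add RED to get BRBRRBBR; options L={ 0; 1/2; 9/16; 19/32 } R={ 39/64; 5/8; 3/4; 1 } = 77/128
step 9: add BLUE to get BRBRRBBRB; options L={ 0; 1/2; 9/16; 19/32; 77/128 } R={ 39/64; 5/8; 3/4; 1 } = 155/256
step 10: add BLUE to get BRBRRBBRBB; options L={ 0; 1/2; 9/16; 19/32; 77/128; 155/256 } R={ 39/64; 5/8; 3/4; 1 } = 311/512
step 11: add RED to get BRBRRBBRBBR; options L={ 0; 1/2; 9/16; 19/32; 77/128; 155/256 } R={ 311/512; 39/64; 5/8; 3/4; 1 } = 621/1024
step 12: add BLUE to get BRBRRBBRBBRB; options L={ 0; 1/2; 9/16; 19/32; 77/128; 155/256; 621/1024 } R={ 311/512; 39/64; 5/8; 3/4; 1 } = 1243/2048
step 13: add RED to get BRBRRBBRBBRBR; options L={ 0; 1/2; 9/16; 19/32; 77/128; 155/256; 621/1024 } R={ 1243/2048; 311/512; 39/64; 5/8; 3/4; 1 } = 2485/4096
step 14: add BLUE to get BRBRRBBRBBRBRB; options L={ 0; 1/2; 9/16; 19/32; 77/128; 155/256; 621/1024; 2485/4096 } R={ 1243/2048; 311/512; 39/64; 5/8; 3/4; 1 } = 4971/8192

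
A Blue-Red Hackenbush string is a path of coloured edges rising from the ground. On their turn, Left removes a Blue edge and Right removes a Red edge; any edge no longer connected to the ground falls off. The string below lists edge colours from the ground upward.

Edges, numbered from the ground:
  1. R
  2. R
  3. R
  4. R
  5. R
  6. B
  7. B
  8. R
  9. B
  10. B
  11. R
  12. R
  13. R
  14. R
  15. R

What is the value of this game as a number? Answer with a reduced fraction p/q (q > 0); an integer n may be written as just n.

Prefix values for R R R R R B B R B B R R R R R via {L|R} + simplicity:
1 of 15 · R · max L −∞ · min R 0 => -1
2 of 15 · RR · max L −∞ · min R -1 => -2
3 of 15 · RRR · max L −∞ · min R -2 => -3
4 of 15 · RRRR · max L −∞ · min R -3 => -4
5 of 15 · RRRRR · max L −∞ · min R -4 => -5
6 of 15 · RRRRRB · max L -5 · min R -4 => -9/2
7 of 15 · RRRRRBB · max L -9/2 · min R -4 => -17/4
8 of 15 · RRRRRBBR · max L -9/2 · min R -17/4 => -35/8
9 of 15 · RRRRRBBRB · max L -35/8 · min R -17/4 => -69/16
10 of 15 · RRRRRBBRBB · max L -69/16 · min R -17/4 => -137/32
11 of 15 · RRRRRBBRBBR · max L -69/16 · min R -137/32 => -275/64
12 of 15 · RRRRRBBRBBRR · max L -69/16 · min R -275/64 => -551/128
13 of 15 · RRRRRBBRBBRRR · max L -69/16 · min R -551/128 => -1103/256
14 of 15 · RRRRRBBRBBRRRR · max L -69/16 · min R -1103/256 => -2207/512
15 of 15 · RRRRRBBRBBRRRRR · max L -69/16 · min R -2207/512 => -4415/1024

-4415/1024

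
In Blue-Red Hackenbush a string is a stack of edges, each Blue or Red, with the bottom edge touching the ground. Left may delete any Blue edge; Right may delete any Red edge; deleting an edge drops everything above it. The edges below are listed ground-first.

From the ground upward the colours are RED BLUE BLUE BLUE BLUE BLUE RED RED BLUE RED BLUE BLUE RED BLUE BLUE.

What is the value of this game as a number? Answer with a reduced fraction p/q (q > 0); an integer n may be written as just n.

Build value(s[:k]) for k = 1..15, string s = RED BLUE BLUE BLUE BLUE BLUE RED RED BLUE RED BLUE BLUE RED BLUE BLUE.
value(R) = { (no moves) | 0 } ⇒ -1
value(RB) = { -1 | 0 } ⇒ -1/2
value(RBB) = { -1 -1/2 | 0 } ⇒ -1/4
value(RBBB) = { -1 -1/2 -1/4 | 0 } ⇒ -1/8
value(RBBBB) = { -1 -1/2 -1/4 -1/8 | 0 } ⇒ -1/16
value(RBBBBB) = { -1 -1/2 -1/4 -1/8 -1/16 | 0 } ⇒ -1/32
value(RBBBBBR) = { -1 -1/2 -1/4 -1/8 -1/16 | -1/32 0 } ⇒ -3/64
value(RBBBBBRR) = { -1 -1/2 -1/4 -1/8 -1/16 | -3/64 -1/32 0 } ⇒ -7/128
value(RBBBBBRRB) = { -1 -1/2 -1/4 -1/8 -1/16 -7/128 | -3/64 -1/32 0 } ⇒ -13/256
value(RBBBBBRRBR) = { -1 -1/2 -1/4 -1/8 -1/16 -7/128 | -13/256 -3/64 -1/32 0 } ⇒ -27/512
value(RBBBBBRRBRB) = { -1 -1/2 -1/4 -1/8 -1/16 -7/128 -27/512 | -13/256 -3/64 -1/32 0 } ⇒ -53/1024
value(RBBBBBRRBRBB) = { -1 -1/2 -1/4 -1/8 -1/16 -7/128 -27/512 -53/1024 | -13/256 -3/64 -1/32 0 } ⇒ -105/2048
value(RBBBBBRRBRBBR) = { -1 -1/2 -1/4 -1/8 -1/16 -7/128 -27/512 -53/1024 | -105/2048 -13/256 -3/64 -1/32 0 } ⇒ -211/4096
value(RBBBBBRRBRBBRB) = { -1 -1/2 -1/4 -1/8 -1/16 -7/128 -27/512 -53/1024 -211/4096 | -105/2048 -13/256 -3/64 -1/32 0 } ⇒ -421/8192
value(RBBBBBRRBRBBRBB) = { -1 -1/2 -1/4 -1/8 -1/16 -7/128 -27/512 -53/1024 -211/4096 -421/8192 | -105/2048 -13/256 -3/64 -1/32 0 } ⇒ -841/16384

-841/16384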